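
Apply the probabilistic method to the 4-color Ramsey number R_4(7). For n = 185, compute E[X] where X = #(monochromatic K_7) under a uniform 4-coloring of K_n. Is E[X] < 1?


E[X] = C(185, 7) · 4^{1 − 21} = 1311854301420 · 4^{−20} = 1311854301420/1099511627776.
As a reduced fraction: E[X] = 327963575355/274877906944 ≈ 1.1931245.
Is E[X] < 1? NO.
Since E[X] ≥ 1, the first-moment bound is inconclusive at n = 185; it does NOT by itself certify R_4(7) > 185.

E[X] = 327963575355/274877906944 ≈ 1.1931245; E[X] ≥ 1; first-moment method inconclusive here.


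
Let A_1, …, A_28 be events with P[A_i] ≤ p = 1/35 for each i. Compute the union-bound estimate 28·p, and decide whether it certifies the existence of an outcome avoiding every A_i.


Union bound: P[∪_{i=1}^{28} A_i] ≤ Σ_i P[A_i] ≤ 28·p = 28·(1/35) = 4/5.
Numerically: 4/5 ≈ 0.800.
Is 4/5 < 1? YES.
Since P[∪ A_i] ≤ 4/5 < 1, the complement has P[∩ A_i^c] ≥ 1 − 4/5 = 1/5 > 0, so some outcome avoids every A_i.

28·p = 4/5 ≈ 0.800; existence CERTIFIED by the union bound.


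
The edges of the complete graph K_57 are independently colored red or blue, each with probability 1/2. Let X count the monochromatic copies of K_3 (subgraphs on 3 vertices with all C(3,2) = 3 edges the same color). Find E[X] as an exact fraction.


Let X = Σ_S X_S over the C(57, 3) = 29260 subsets S of size 3, where X_S = 1 if the K_3 on S is monochromatic.
For a fixed S, the K_3 on S has C(3, 2) = 3 edges. P[all 3 edges red] = (1/2)^3, and likewise for blue, so P[monochromatic] = 2·(1/2)^3 = 2^{1 − 3} = 1/4.
Summing: E[X] = C(57, 3) · 2^{1 − 3} = 29260 · 1/4 = 7315.
Numerically: E[X] ≈ 7315.000.

E[X] = C(57,3)·2^(1−C(3,2)) = 7315 ≈ 7315.000.


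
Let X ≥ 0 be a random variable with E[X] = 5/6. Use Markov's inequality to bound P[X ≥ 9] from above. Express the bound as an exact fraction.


μ = E[X] = 5/6, a = 9.
Markov: P[X ≥ 9] ≤ μ/a = (5/6)/9 = 5/54.
Numerically: ≈ 0.093.
(Since a = 9 > μ = 0.833, the bound 5/54 is < 1 and informative.)

P[X ≥ 9] ≤ 5/54 ≈ 0.093.


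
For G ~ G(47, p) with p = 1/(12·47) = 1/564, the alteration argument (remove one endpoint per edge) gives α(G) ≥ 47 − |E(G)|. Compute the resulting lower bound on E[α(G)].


E[|E(G)|] = C(47, 2)·p = 1081 · (1/564) = 23/12.
E[α(G)] ≥ n − E[|E(G)|] = 47 − 23/12 = 541/12.
Numerically: ≈ 45.083333.
(This is only a lower bound; the true E[α(G)] may be larger.)

E[α(G)] ≥ 541/12 ≈ 45.083333.


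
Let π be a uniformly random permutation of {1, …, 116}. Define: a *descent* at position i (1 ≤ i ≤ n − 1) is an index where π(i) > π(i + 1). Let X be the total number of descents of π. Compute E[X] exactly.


Write X = Σ X_I over i = 1, …, 115, with X_I the indicator of one descent.
There are 115 indicators.
For each fixed i, the pair (π(i), π(i+1)) is a uniformly random ordered pair of distinct values from {1, …, 116}; by symmetry P[π(i) > π(i+1)] = 1/2.
By linearity: E[X] = 115 · (1/2) = (116 − 1) · (1/2) = 115/2 ≈ 57.5000.

E[X] = 115/2 = 57.5000.


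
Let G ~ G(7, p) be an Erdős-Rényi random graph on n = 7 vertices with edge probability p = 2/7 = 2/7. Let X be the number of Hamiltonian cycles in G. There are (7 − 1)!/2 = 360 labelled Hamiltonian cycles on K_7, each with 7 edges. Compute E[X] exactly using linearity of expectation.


K_7 has (7 − 1)!/2 = 360 labelled Hamiltonian cycles.
For each such Hamiltonian cycle H, let X_H = 1 if all 7 edges of H are present in G. Then P[X_H = 1] = p^{7} = (2/7)^{7} = 128/823543.
By linearity of expectation: E[X] = Σ_H E[X_H] = 360 · p^{7} = 360 · 128/823543 = 46080/823543.
Numerically: E[X] ≈ 0.056.

E[X] = 360 · (2/7)^{7} = 46080/823543 ≈ 0.056.


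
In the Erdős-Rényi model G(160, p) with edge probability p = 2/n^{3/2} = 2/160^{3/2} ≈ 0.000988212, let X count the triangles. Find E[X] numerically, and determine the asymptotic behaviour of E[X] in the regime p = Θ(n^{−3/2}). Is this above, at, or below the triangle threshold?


Number of potential triangles: C(160, 3) = 669920.
Each occurs with probability p³ ≈ (0.000988212)³ ≈ 9.65050555e-10.
By linearity: E[X] = C(160, 3)·p³ ≈ 669920 · 9.65050555e-10 ≈ 0.000647.
Since α = 3/2 > 1, p = c/n^{3/2} = o(1/n) is below the triangle threshold p ~ 1/n. Asymptotically E[X] ~ (c³/6)·n^{3(1−α)} = (2³/6)·n^{-1.5} → 0, so by Markov's inequality G has no triangles w.h.p.

E[X] ≈ 0.000647; in regime p = Θ(1/n^{3/2}) E[X] tends to 0 (below the triangle threshold p ~ 1/n).


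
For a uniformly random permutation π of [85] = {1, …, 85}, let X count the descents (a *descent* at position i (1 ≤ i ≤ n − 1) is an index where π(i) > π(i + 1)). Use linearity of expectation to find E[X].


Write X = Σ X_I over i = 1, …, 84, with X_I the indicator of one descent.
There are 84 indicators.
For each fixed i, the pair (π(i), π(i+1)) is a uniformly random ordered pair of distinct values from {1, …, 85}; by symmetry P[π(i) > π(i+1)] = 1/2.
By linearity: E[X] = 84 · (1/2) = (85 − 1) · (1/2) = 42 ≈ 42.0000.

E[X] = 42 = 42.0000.


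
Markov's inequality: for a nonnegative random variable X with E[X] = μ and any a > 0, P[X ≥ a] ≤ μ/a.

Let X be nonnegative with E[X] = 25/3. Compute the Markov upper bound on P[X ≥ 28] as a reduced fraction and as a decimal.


μ = E[X] = 25/3, a = 28.
Markov: P[X ≥ 28] ≤ μ/a = (25/3)/28 = 25/84.
Numerically: ≈ 0.298.
(Since a = 28 > μ = 8.333, the bound 25/84 is < 1 and informative.)

P[X ≥ 28] ≤ 25/84 ≈ 0.298.


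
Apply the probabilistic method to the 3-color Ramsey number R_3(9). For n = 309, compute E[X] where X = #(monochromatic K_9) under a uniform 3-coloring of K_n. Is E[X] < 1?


E[X] = C(309, 9) · 3^{1 − 36} = 62920976643980686 · 3^{−35} = 62920976643980686/50031545098999707.
As a reduced fraction: E[X] = 62920976643980686/50031545098999707 ≈ 1.2576261.
Is E[X] < 1? NO.
Since E[X] ≥ 1, the first-moment bound is inconclusive at n = 309; it does NOT by itself certify R_3(9) > 309.

E[X] = 62920976643980686/50031545098999707 ≈ 1.2576261; E[X] ≥ 1; first-moment method inconclusive here.


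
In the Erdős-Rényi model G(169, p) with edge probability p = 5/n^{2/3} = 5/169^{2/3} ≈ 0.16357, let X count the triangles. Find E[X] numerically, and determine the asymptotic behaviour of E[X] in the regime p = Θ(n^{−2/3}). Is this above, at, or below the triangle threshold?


Number of potential triangles: C(169, 3) = 790244.
Each occurs with probability p³ ≈ (0.16357)³ ≈ 4.3765975e-03.
By linearity: E[X] = C(169, 3)·p³ ≈ 790244 · 4.3765975e-03 ≈ 3458.57988.
Since α = 2/3 < 1, p = c/n^{2/3} ≫ 1/n is above the triangle threshold p ~ 1/n. Asymptotically E[X] ~ (c³/6)·n^{3(1−α)} = (5³/6)·n^{1} → ∞; triangles are abundant w.h.p.

E[X] ≈ 3458.57988; in regime p = Θ(1/n^{2/3}) E[X] diverges (above the triangle threshold p ~ 1/n).


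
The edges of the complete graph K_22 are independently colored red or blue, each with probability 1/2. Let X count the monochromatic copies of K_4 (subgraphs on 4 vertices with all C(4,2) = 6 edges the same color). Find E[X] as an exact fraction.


Let X = Σ_S X_S over the C(22, 4) = 7315 subsets S of size 4, where X_S = 1 if the K_4 on S is monochromatic.
For a fixed S, the K_4 on S has C(4, 2) = 6 edges. P[all 6 edges red] = (1/2)^6, and likewise for blue, so P[monochromatic] = 2·(1/2)^6 = 2^{1 − 6} = 1/32.
By linearity: E[X] = C(22, 4) · 2^{1 − 6} = 7315 · 1/32 = 7315/32.
Numerically: E[X] ≈ 228.594.

E[X] = C(22,4)·2^(1−C(4,2)) = 7315/32 ≈ 228.594.


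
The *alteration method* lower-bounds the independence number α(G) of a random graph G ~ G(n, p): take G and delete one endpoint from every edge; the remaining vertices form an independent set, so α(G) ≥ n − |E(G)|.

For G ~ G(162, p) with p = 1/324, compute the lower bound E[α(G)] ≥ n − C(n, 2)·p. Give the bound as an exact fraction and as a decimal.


E[|E(G)|] = C(162, 2)·p = 13041 · (1/324) = 161/4.
E[α(G)] ≥ n − E[|E(G)|] = 162 − 161/4 = 487/4.
Numerically: ≈ 121.750.
(This is only a lower bound; the true E[α(G)] may be larger.)

E[α(G)] ≥ 487/4 ≈ 121.750.


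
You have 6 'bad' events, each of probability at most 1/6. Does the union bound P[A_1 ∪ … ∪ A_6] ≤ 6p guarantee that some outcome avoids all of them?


Union bound: P[∪_{i=1}^{6} A_i] ≤ Σ_i P[A_i] ≤ 6·p = 6·(1/6) = 1.
Numerically: 1 ≈ 1.000.
Is 1 < 1? NO.
Since the bound 1 is ≥ 1, the union bound is uninformative here; it does NOT by itself certify existence.

6·p = 1 ≈ 1.000; existence NOT certified by the union bound.


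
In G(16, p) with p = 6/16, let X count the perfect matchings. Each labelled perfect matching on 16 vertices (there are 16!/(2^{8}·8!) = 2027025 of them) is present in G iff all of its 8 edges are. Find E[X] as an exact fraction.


K_16 has 16!/(2^{8}·8!) = 2027025 labelled perfect matchings.
For each such perfect matching H, let X_H = 1 if all 8 edges of H are present in G. Then P[X_H = 1] = p^{8} = (3/8)^{8} = 6561/16777216.
By linearity: E[X] = Σ_H E[X_H] = 2027025 · p^{8} = 2027025 · 6561/16777216 = 13299311025/16777216.
Numerically: E[X] ≈ 792.7.

E[X] = 2027025 · (3/8)^{8} = 13299311025/16777216 ≈ 792.7.


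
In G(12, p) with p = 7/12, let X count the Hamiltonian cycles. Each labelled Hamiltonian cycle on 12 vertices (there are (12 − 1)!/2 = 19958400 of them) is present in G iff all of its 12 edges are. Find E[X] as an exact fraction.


K_12 has (12 − 1)!/2 = 19958400 labelled Hamiltonian cycles.
For each such Hamiltonian cycle H, let X_H = 1 if all 12 edges of H are present in G. Then P[X_H = 1] = p^{12} = (7/12)^{12} = 13841287201/8916100448256.
By linearity of expectation: E[X] = Σ_H E[X_H] = 19958400 · p^{12} = 19958400 · 13841287201/8916100448256 = 26644477861925/859963392.
Numerically: E[X] ≈ 3.1e+04.

E[X] = 19958400 · (7/12)^{12} = 26644477861925/859963392 ≈ 3.1e+04.


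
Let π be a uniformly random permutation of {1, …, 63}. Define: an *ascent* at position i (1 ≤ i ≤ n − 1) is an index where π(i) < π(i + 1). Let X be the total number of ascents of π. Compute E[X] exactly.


Write X = Σ X_I over i = 1, …, 62, with X_I the indicator of one ascent.
There are 62 indicators.
For each fixed i, the pair (π(i), π(i+1)) is a uniformly random ordered pair of distinct values from {1, …, 63}; by symmetry P[π(i) < π(i+1)] = 1/2.
By linearity: E[X] = 62 · (1/2) = (63 − 1) · (1/2) = 31 ≈ 31.0000.

E[X] = 31 = 31.0000.


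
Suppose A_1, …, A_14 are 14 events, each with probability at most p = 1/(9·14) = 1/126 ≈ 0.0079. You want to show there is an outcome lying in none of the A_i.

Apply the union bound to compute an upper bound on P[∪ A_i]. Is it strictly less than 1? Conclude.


Union bound: P[∪_{i=1}^{14} A_i] ≤ Σ_i P[A_i] ≤ 14·p = 14·(1/126) = 1/9.
Numerically: 1/9 ≈ 0.1111.
Is 1/9 < 1? YES.
Since P[∪ A_i] ≤ 1/9 < 1, the complement has P[∩ A_i^c] ≥ 1 − 1/9 = 8/9 > 0, so some outcome avoids every A_i.

14·p = 1/9 ≈ 0.1111; existence CERTIFIED by the union bound.


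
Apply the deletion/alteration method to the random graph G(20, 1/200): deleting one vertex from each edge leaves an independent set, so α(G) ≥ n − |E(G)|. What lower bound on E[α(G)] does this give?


E[|E(G)|] = C(20, 2)·p = 190 · (1/200) = 19/20.
E[α(G)] ≥ n − E[|E(G)|] = 20 − 19/20 = 381/20.
Numerically: ≈ 19.050.
(This is only a lower bound; the true E[α(G)] may be larger.)

E[α(G)] ≥ 381/20 ≈ 19.050.


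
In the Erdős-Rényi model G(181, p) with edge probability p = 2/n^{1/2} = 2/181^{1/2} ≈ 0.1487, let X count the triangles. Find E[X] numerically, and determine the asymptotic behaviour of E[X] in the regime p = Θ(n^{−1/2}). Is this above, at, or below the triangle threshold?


Number of potential triangles: C(181, 3) = 971970.
Each occurs with probability p³ ≈ (0.1487)³ ≈ 3.285278e-03.
By linearity: E[X] = C(181, 3)·p³ ≈ 971970 · 3.285278e-03 ≈ 3193.1917.
Since α = 1/2 < 1, p = c/n^{1/2} ≫ 1/n is above the triangle threshold p ~ 1/n. Asymptotically E[X] ~ (c³/6)·n^{3(1−α)} = (2³/6)·n^{1.5} → ∞; triangles are abundant w.h.p.

E[X] ≈ 3193.1917; in regime p = Θ(1/n^{1/2}) E[X] diverges (above the triangle threshold p ~ 1/n).


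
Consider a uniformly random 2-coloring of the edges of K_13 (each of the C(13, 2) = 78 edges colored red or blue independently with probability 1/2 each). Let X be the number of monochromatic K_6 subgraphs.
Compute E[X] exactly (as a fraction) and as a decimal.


Let X = Σ_S X_S over the C(13, 6) = 1716 subsets S of size 6, where X_S = 1 if the K_6 on S is monochromatic.
For a fixed S, the K_6 on S has C(6, 2) = 15 edges. P[all 15 edges red] = (1/2)^15, and likewise for blue, so P[monochromatic] = 2·(1/2)^15 = 2^{1 − 15} = 1/16384.
By linearity of expectation: E[X] = C(13, 6) · 2^{1 − 15} = 1716 · 1/16384 = 429/4096.
Numerically: E[X] ≈ 0.104736.

E[X] = C(13,6)·2^(1−C(6,2)) = 429/4096 ≈ 0.104736.


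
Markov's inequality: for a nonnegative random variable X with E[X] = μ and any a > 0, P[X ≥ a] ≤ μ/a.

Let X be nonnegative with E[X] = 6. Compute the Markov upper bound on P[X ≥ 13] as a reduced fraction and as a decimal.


μ = E[X] = 6, a = 13.
Markov: P[X ≥ 13] ≤ μ/a = (6)/13 = 6/13.
Numerically: ≈ 0.4615.
(Since a = 13 > μ = 6.0000, the bound 6/13 is < 1 and informative.)

P[X ≥ 13] ≤ 6/13 ≈ 0.4615.


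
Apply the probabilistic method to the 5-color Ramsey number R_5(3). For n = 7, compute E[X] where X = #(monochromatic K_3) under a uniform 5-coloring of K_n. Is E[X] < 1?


E[X] = C(7, 3) · 5^{1 − 3} = 35 · 5^{−2} = 35/25.
As a reduced fraction: E[X] = 7/5 ≈ 1.40000.
Is E[X] < 1? NO.
Since E[X] ≥ 1, the first-moment bound is inconclusive at n = 7; it does NOT by itself certify R_5(3) > 7.

E[X] = 7/5 ≈ 1.40000; E[X] ≥ 1; first-moment method inconclusive here.


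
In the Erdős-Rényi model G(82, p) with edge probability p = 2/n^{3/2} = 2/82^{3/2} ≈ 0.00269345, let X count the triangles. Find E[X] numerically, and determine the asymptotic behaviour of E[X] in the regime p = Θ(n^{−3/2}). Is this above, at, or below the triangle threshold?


Number of potential triangles: C(82, 3) = 88560.
Each occurs with probability p³ ≈ (0.00269345)³ ≈ 1.95401391e-08.
By linearity: E[X] = C(82, 3)·p³ ≈ 88560 · 1.95401391e-08 ≈ 0.001730.
Since α = 3/2 > 1, p = c/n^{3/2} = o(1/n) is below the triangle threshold p ~ 1/n. Asymptotically E[X] ~ (c³/6)·n^{3(1−α)} = (2³/6)·n^{-1.5} → 0, so by Markov's inequality G has no triangles w.h.p.

E[X] ≈ 0.001730; in regime p = Θ(1/n^{3/2}) E[X] tends to 0 (below the triangle threshold p ~ 1/n).


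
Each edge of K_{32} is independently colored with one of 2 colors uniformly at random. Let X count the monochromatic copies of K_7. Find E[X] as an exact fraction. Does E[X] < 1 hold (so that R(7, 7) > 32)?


E[X] = C(32, 7) · 2^{1 − 21} = 3365856 · 2^{−20} = 3365856/1048576.
As a reduced fraction: E[X] = 105183/32768 ≈ 3.210.
Is E[X] < 1? NO.
Since E[X] ≥ 1, the first-moment bound is inconclusive at n = 32; it does NOT by itself certify R(7, 7) > 32.

E[X] = 105183/32768 ≈ 3.210; E[X] ≥ 1; first-moment method inconclusive here.


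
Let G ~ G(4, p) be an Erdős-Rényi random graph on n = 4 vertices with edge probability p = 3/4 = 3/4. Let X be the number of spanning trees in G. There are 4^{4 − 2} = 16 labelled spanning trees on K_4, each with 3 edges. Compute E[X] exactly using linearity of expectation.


K_4 has 4^{4 − 2} = 16 labelled spanning trees.
For each such spanning tree H, let X_H = 1 if all 3 edges of H are present in G. Then P[X_H = 1] = p^{3} = (3/4)^{3} = 27/64.
By linearity: E[X] = Σ_H E[X_H] = 16 · p^{3} = 16 · 27/64 = 27/4.
Numerically: E[X] ≈ 6.75.

E[X] = 16 · (3/4)^{3} = 27/4 ≈ 6.75.


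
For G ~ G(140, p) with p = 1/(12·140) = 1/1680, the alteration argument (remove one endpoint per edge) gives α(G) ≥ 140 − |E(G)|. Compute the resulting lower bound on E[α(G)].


E[|E(G)|] = C(140, 2)·p = 9730 · (1/1680) = 139/24.
E[α(G)] ≥ n − E[|E(G)|] = 140 − 139/24 = 3221/24.
Numerically: ≈ 134.2083.
(This is only a lower bound; the true E[α(G)] may be larger.)

E[α(G)] ≥ 3221/24 ≈ 134.2083.


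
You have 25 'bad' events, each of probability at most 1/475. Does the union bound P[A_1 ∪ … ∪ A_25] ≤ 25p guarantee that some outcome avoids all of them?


Union bound: P[∪_{i=1}^{25} A_i] ≤ Σ_i P[A_i] ≤ 25·p = 25·(1/475) = 1/19.
Numerically: 1/19 ≈ 0.05263.
Is 1/19 < 1? YES.
Since P[∪ A_i] ≤ 1/19 < 1, the complement has P[∩ A_i^c] ≥ 1 − 1/19 = 18/19 > 0, so some outcome avoids every A_i.

25·p = 1/19 ≈ 0.05263; existence CERTIFIED by the union bound.


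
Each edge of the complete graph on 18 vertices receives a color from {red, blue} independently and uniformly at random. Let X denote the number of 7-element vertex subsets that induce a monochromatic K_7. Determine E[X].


Let X = Σ_S X_S over the C(18, 7) = 31824 subsets S of size 7, where X_S = 1 if the K_7 on S is monochromatic.
For a fixed S, the K_7 on S has C(7, 2) = 21 edges. P[all 21 edges red] = (1/2)^21, and likewise for blue, so P[monochromatic] = 2·(1/2)^21 = 2^{1 − 21} = 1/1048576.
By linearity of expectation: E[X] = C(18, 7) · 2^{1 − 21} = 31824 · 1/1048576 = 1989/65536.
Numerically: E[X] ≈ 0.0303.

E[X] = C(18,7)·2^(1−C(7,2)) = 1989/65536 ≈ 0.0303.


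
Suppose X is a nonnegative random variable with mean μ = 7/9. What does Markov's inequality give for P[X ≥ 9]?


μ = E[X] = 7/9, a = 9.
Markov: P[X ≥ 9] ≤ μ/a = (7/9)/9 = 7/81.
Numerically: ≈ 0.086.
(Since a = 9 > μ = 0.778, the bound 7/81 is < 1 and informative.)

P[X ≥ 9] ≤ 7/81 ≈ 0.086.


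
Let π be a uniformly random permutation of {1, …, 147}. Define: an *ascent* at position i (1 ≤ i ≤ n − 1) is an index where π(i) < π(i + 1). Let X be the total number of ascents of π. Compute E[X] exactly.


Write X = Σ X_I over i = 1, …, 146, with X_I the indicator of one ascent.
There are 146 indicators.
For each fixed i, the pair (π(i), π(i+1)) is a uniformly random ordered pair of distinct values from {1, …, 147}; by symmetry P[π(i) < π(i+1)] = 1/2.
By linearity: E[X] = 146 · (1/2) = (147 − 1) · (1/2) = 73 ≈ 73.0000.

E[X] = 73 = 73.0000.


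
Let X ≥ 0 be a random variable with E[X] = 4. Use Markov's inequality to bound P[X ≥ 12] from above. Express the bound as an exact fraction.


μ = E[X] = 4, a = 12.
Markov: P[X ≥ 12] ≤ μ/a = (4)/12 = 1/3.
Numerically: ≈ 0.3333.
(Since a = 12 > μ = 4.0000, the bound 1/3 is < 1 and informative.)

P[X ≥ 12] ≤ 1/3 ≈ 0.3333.


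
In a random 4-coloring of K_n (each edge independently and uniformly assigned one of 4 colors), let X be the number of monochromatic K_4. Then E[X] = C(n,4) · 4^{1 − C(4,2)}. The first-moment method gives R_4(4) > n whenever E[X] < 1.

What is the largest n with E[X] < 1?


We need C(n, 4) · 4^{1 − 6} < 1, i.e. C(n, 4) < 4^{6 − 1} = 1024.
Check values of n near the boundary:
  n = 9: C(9, 4) = 126; 126 < 1024? YES
  n = 10: C(10, 4) = 210; 210 < 1024? YES
  n = 11: C(11, 4) = 330; 330 < 1024? YES
  n = 12: C(12, 4) = 495; 495 < 1024? YES
  n = 13: C(13, 4) = 715; 715 < 1024? YES
  n = 14: C(14, 4) = 1001; 1001 < 1024? YES
  n = 15: C(15, 4) = 1365; 1365 < 1024? NO
  n = 16: C(16, 4) = 1820; 1820 < 1024? NO
The largest n with C(n, 4) < 1024 is n = 14 (where E[X] = 1001/1024 ≈ 0.9775391). Hence R_4(4) > 14, i.e. R_4(4) ≥ 15.

Largest n = 14; hence R_4(4) > 14.


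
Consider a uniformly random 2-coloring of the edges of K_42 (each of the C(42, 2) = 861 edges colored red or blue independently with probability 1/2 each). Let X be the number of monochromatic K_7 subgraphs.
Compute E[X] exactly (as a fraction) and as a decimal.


Let X = Σ_S X_S over the C(42, 7) = 26978328 subsets S of size 7, where X_S = 1 if the K_7 on S is monochromatic.
For a fixed S, the K_7 on S has C(7, 2) = 21 edges. P[all 21 edges red] = (1/2)^21, and likewise for blue, so P[monochromatic] = 2·(1/2)^21 = 2^{1 − 21} = 1/1048576.
By linearity of expectation: E[X] = C(42, 7) · 2^{1 − 21} = 26978328 · 1/1048576 = 3372291/131072.
Numerically: E[X] ≈ 25.728539.

E[X] = C(42,7)·2^(1−C(7,2)) = 3372291/131072 ≈ 25.728539.


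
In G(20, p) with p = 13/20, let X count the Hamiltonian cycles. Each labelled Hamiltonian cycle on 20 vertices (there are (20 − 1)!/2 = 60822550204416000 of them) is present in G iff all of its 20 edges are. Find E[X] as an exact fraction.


K_20 has (20 − 1)!/2 = 60822550204416000 labelled Hamiltonian cycles.
For each such Hamiltonian cycle H, let X_H = 1 if all 20 edges of H are present in G. Then P[X_H = 1] = p^{20} = (13/20)^{20} = 19004963774880799438801/104857600000000000000000000.
By linearity: E[X] = Σ_H E[X_H] = 60822550204416000 · p^{20} = 60822550204416000 · 19004963774880799438801/104857600000000000000000000 = 282209561360057334695429506990221/25600000000000000000.
Numerically: E[X] ≈ 1.102e+13.

E[X] = 60822550204416000 · (13/20)^{20} = 282209561360057334695429506990221/25600000000000000000 ≈ 1.102e+13.


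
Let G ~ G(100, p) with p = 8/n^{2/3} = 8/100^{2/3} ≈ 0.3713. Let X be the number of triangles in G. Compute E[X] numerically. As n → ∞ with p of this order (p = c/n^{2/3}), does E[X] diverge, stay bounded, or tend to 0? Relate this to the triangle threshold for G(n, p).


Number of potential triangles: C(100, 3) = 161700.
Each occurs with probability p³ ≈ (0.3713)³ ≈ 5.120000e-02.
By linearity: E[X] = C(100, 3)·p³ ≈ 161700 · 5.120000e-02 ≈ 8279.0400.
Since α = 2/3 < 1, p = c/n^{2/3} ≫ 1/n is above the triangle threshold p ~ 1/n. Asymptotically E[X] ~ (c³/6)·n^{3(1−α)} = (8³/6)·n^{1} → ∞; triangles are abundant w.h.p.

E[X] ≈ 8279.0400; in regime p = Θ(1/n^{2/3}) E[X] diverges (above the triangle threshold p ~ 1/n).


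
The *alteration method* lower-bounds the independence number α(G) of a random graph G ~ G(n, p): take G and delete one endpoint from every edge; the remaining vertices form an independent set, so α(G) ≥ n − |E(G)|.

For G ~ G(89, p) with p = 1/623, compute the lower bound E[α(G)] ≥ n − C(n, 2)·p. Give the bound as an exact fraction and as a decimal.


E[|E(G)|] = C(89, 2)·p = 3916 · (1/623) = 44/7.
E[α(G)] ≥ n − E[|E(G)|] = 89 − 44/7 = 579/7.
Numerically: ≈ 82.7143.
(This is only a lower bound; the true E[α(G)] may be larger.)

E[α(G)] ≥ 579/7 ≈ 82.7143.


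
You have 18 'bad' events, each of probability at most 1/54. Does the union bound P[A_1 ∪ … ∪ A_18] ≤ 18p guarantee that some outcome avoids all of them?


Union bound: P[∪_{i=1}^{18} A_i] ≤ Σ_i P[A_i] ≤ 18·p = 18·(1/54) = 1/3.
Numerically: 1/3 ≈ 0.333333.
Is 1/3 < 1? YES.
Since P[∪ A_i] ≤ 1/3 < 1, the complement has P[∩ A_i^c] ≥ 1 − 1/3 = 2/3 > 0, so some outcome avoids every A_i.

18·p = 1/3 ≈ 0.333333; existence CERTIFIED by the union bound.


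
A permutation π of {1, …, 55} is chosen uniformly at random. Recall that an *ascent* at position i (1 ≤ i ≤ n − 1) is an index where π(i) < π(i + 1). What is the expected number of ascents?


Write X = Σ X_I over i = 1, …, 54, with X_I the indicator of one ascent.
There are 54 indicators.
For each fixed i, the pair (π(i), π(i+1)) is a uniformly random ordered pair of distinct values from {1, …, 55}; by symmetry P[π(i) < π(i+1)] = 1/2.
By linearity: E[X] = 54 · (1/2) = (55 − 1) · (1/2) = 27 ≈ 27.00000.

E[X] = 27 = 27.00000.


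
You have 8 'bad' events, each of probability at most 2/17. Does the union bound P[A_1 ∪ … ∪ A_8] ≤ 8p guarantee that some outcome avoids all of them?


Union bound: P[∪_{i=1}^{8} A_i] ≤ Σ_i P[A_i] ≤ 8·p = 8·(2/17) = 16/17.
Numerically: 16/17 ≈ 0.941.
Is 16/17 < 1? YES.
Since P[∪ A_i] ≤ 16/17 < 1, the complement has P[∩ A_i^c] ≥ 1 − 16/17 = 1/17 > 0, so some outcome avoids every A_i.

8·p = 16/17 ≈ 0.941; existence CERTIFIED by the union bound.


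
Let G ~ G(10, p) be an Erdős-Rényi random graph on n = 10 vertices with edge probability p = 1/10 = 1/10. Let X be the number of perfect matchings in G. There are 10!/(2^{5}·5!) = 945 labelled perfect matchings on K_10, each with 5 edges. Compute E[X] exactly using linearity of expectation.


K_10 has 10!/(2^{5}·5!) = 945 labelled perfect matchings.
For each such perfect matching H, let X_H = 1 if all 5 edges of H are present in G. Then P[X_H = 1] = p^{5} = (1/10)^{5} = 1/100000.
By linearity of expectation: E[X] = Σ_H E[X_H] = 945 · p^{5} = 945 · 1/100000 = 189/20000.
Numerically: E[X] ≈ 0.00945.

E[X] = 945 · (1/10)^{5} = 189/20000 ≈ 0.00945.


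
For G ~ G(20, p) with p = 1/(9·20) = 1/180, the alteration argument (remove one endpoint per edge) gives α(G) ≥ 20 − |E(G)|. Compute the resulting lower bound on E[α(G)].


E[|E(G)|] = C(20, 2)·p = 190 · (1/180) = 19/18.
E[α(G)] ≥ n − E[|E(G)|] = 20 − 19/18 = 341/18.
Numerically: ≈ 18.944444.
(This is only a lower bound; the true E[α(G)] may be larger.)

E[α(G)] ≥ 341/18 ≈ 18.944444.


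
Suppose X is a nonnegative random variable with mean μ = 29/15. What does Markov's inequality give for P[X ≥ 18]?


μ = E[X] = 29/15, a = 18.
Markov: P[X ≥ 18] ≤ μ/a = (29/15)/18 = 29/270.
Numerically: ≈ 0.107.
(Since a = 18 > μ = 1.933, the bound 29/270 is < 1 and informative.)

P[X ≥ 18] ≤ 29/270 ≈ 0.107.


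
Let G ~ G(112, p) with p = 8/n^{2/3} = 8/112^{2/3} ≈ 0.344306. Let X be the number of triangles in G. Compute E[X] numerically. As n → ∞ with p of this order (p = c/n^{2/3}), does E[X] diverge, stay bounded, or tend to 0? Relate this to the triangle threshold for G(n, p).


Number of potential triangles: C(112, 3) = 227920.
Each occurs with probability p³ ≈ (0.344306)³ ≈ 4.08163265e-02.
By linearity: E[X] = C(112, 3)·p³ ≈ 227920 · 4.08163265e-02 ≈ 9302.857143.
Since α = 2/3 < 1, p = c/n^{2/3} ≫ 1/n is above the triangle threshold p ~ 1/n. Asymptotically E[X] ~ (c³/6)·n^{3(1−α)} = (8³/6)·n^{1} → ∞; triangles are abundant w.h.p.

E[X] ≈ 9302.857143; in regime p = Θ(1/n^{2/3}) E[X] diverges (above the triangle threshold p ~ 1/n).


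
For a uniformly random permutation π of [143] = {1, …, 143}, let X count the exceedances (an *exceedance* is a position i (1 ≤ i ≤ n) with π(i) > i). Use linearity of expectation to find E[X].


Write X = Σ_{i=1}^{143} X_i, where X_i = 1_{π(i) > i}.
For each fixed i, π(i) is uniform over {1, …, 143} (marginal of a uniform permutation), so P[π(i) > i] = (n − i)/n. Summing: Σ_{i=1}^{143} (n − i)/n = (0 + 1 + … + 142)/143 = 143(143 − 1)/(2·143) = (143 − 1)/2.
Hence E[X] = Σ_{i=1}^{143} (143 − i)/143 = 71 ≈ 71.000.

E[X] = 71 = 71.000.


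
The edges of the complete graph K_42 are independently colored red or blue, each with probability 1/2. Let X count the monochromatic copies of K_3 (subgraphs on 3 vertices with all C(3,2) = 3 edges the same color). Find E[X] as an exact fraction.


Let X = Σ_S X_S over the C(42, 3) = 11480 subsets S of size 3, where X_S = 1 if the K_3 on S is monochromatic.
For a fixed S, the K_3 on S has C(3, 2) = 3 edges. P[all 3 edges red] = (1/2)^3, and likewise for blue, so P[monochromatic] = 2·(1/2)^3 = 2^{1 − 3} = 1/4.
By linearity: E[X] = C(42, 3) · 2^{1 − 3} = 11480 · 1/4 = 2870.
Numerically: E[X] ≈ 2870.000.

E[X] = C(42,3)·2^(1−C(3,2)) = 2870 ≈ 2870.000.


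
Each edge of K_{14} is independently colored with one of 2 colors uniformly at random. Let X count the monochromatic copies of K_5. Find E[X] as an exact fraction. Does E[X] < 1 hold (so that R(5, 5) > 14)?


E[X] = C(14, 5) · 2^{1 − 10} = 2002 · 2^{−9} = 2002/512.
As a reduced fraction: E[X] = 1001/256 ≈ 3.9102.
Is E[X] < 1? NO.
Since E[X] ≥ 1, the first-moment bound is inconclusive at n = 14; it does NOT by itself certify R(5, 5) > 14.

E[X] = 1001/256 ≈ 3.9102; E[X] ≥ 1; first-moment method inconclusive here.


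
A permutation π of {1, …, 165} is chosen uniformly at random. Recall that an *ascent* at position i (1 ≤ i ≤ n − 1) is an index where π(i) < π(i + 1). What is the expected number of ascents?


Write X = Σ X_I over i = 1, …, 164, with X_I the indicator of one ascent.
There are 164 indicators.
For each fixed i, the pair (π(i), π(i+1)) is a uniformly random ordered pair of distinct values from {1, …, 165}; by symmetry P[π(i) < π(i+1)] = 1/2.
By linearity: E[X] = 164 · (1/2) = (165 − 1) · (1/2) = 82 ≈ 82.00000.

E[X] = 82 = 82.00000.


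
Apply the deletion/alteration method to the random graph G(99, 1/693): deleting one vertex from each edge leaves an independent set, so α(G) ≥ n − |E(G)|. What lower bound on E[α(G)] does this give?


E[|E(G)|] = C(99, 2)·p = 4851 · (1/693) = 7.
E[α(G)] ≥ n − E[|E(G)|] = 99 − 7 = 92.
Numerically: ≈ 92.000000.
(This is only a lower bound; the true E[α(G)] may be larger.)

E[α(G)] ≥ 92 ≈ 92.000000.


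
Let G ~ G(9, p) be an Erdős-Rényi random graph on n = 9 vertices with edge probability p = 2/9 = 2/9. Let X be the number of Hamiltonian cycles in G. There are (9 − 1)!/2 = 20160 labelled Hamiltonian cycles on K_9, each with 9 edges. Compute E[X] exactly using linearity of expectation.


K_9 has (9 − 1)!/2 = 20160 labelled Hamiltonian cycles.
For each such Hamiltonian cycle H, let X_H = 1 if all 9 edges of H are present in G. Then P[X_H = 1] = p^{9} = (2/9)^{9} = 512/387420489.
Summing the indicators: E[X] = Σ_H E[X_H] = 20160 · p^{9} = 20160 · 512/387420489 = 1146880/43046721.
Numerically: E[X] ≈ 0.026643.

E[X] = 20160 · (2/9)^{9} = 1146880/43046721 ≈ 0.026643.


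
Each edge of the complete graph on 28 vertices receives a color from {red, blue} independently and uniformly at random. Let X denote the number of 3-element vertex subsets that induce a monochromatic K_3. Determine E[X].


Let X = Σ_S X_S over the C(28, 3) = 3276 subsets S of size 3, where X_S = 1 if the K_3 on S is monochromatic.
For a fixed S, the K_3 on S has C(3, 2) = 3 edges. P[all 3 edges red] = (1/2)^3, and likewise for blue, so P[monochromatic] = 2·(1/2)^3 = 2^{1 − 3} = 1/4.
Summing: E[X] = C(28, 3) · 2^{1 − 3} = 3276 · 1/4 = 819.
Numerically: E[X] ≈ 819.0000.

E[X] = C(28,3)·2^(1−C(3,2)) = 819 ≈ 819.0000.


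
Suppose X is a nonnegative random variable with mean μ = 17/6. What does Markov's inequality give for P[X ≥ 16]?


μ = E[X] = 17/6, a = 16.
Markov: P[X ≥ 16] ≤ μ/a = (17/6)/16 = 17/96.
Numerically: ≈ 0.1771.
(Since a = 16 > μ = 2.8333, the bound 17/96 is < 1 and informative.)

P[X ≥ 16] ≤ 17/96 ≈ 0.1771.


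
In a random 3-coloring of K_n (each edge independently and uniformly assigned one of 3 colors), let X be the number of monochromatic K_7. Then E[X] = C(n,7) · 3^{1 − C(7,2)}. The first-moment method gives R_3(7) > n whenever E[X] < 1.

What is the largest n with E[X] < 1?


We need C(n, 7) · 3^{1 − 21} < 1, i.e. C(n, 7) < 3^{21 − 1} = 3486784401.
Check values of n near the boundary:
  n = 76: C(76, 7) = 2186189400; 2186189400 < 3486784401? YES
  n = 77: C(77, 7) = 2404808340; 2404808340 < 3486784401? YES
  n = 78: C(78, 7) = 2641902120; 2641902120 < 3486784401? YES
  n = 79: C(79, 7) = 2898753715; 2898753715 < 3486784401? YES
  n = 80: C(80, 7) = 3176716400; 3176716400 < 3486784401? YES
  n = 81: C(81, 7) = 3477216600; 3477216600 < 3486784401? YES
  n = 82: C(82, 7) = 3801756816; 3801756816 < 3486784401? NO
The largest n with C(n, 7) < 3486784401 is n = 81 (where E[X] = 42928600/43046721 ≈ 0.9973). Hence R_3(7) > 81, i.e. R_3(7) ≥ 82.

Largest n = 81; hence R_3(7) > 81.


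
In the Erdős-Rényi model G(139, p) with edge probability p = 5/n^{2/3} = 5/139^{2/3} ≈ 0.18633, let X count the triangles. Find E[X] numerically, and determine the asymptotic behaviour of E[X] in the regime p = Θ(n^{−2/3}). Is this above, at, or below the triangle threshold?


Number of potential triangles: C(139, 3) = 437989.
Each occurs with probability p³ ≈ (0.18633)³ ≈ 6.4696444e-03.
By linearity: E[X] = C(139, 3)·p³ ≈ 437989 · 6.4696444e-03 ≈ 2833.63309.
Since α = 2/3 < 1, p = c/n^{2/3} ≫ 1/n is above the triangle threshold p ~ 1/n. Asymptotically E[X] ~ (c³/6)·n^{3(1−α)} = (5³/6)·n^{1} → ∞; triangles are abundant w.h.p.

E[X] ≈ 2833.63309; in regime p = Θ(1/n^{2/3}) E[X] diverges (above the triangle threshold p ~ 1/n).


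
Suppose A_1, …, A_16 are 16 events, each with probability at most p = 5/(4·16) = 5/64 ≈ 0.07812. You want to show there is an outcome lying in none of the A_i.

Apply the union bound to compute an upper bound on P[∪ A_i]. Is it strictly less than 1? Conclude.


Union bound: P[∪_{i=1}^{16} A_i] ≤ Σ_i P[A_i] ≤ 16·p = 16·(5/64) = 5/4.
Numerically: 5/4 ≈ 1.25000.
Is 5/4 < 1? NO.
Since the bound 5/4 is ≥ 1, the union bound is uninformative here; it does NOT by itself certify existence.

16·p = 5/4 ≈ 1.25000; existence NOT certified by the union bound.


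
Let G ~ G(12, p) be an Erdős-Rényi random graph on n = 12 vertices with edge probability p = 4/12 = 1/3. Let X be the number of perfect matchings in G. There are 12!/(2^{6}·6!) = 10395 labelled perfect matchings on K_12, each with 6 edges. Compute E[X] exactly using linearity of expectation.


K_12 has 12!/(2^{6}·6!) = 10395 labelled perfect matchings.
For each such perfect matching H, let X_H = 1 if all 6 edges of H are present in G. Then P[X_H = 1] = p^{6} = (1/3)^{6} = 1/729.
By linearity of expectation: E[X] = Σ_H E[X_H] = 10395 · p^{6} = 10395 · 1/729 = 385/27.
Numerically: E[X] ≈ 14.259.

E[X] = 10395 · (1/3)^{6} = 385/27 ≈ 14.259.


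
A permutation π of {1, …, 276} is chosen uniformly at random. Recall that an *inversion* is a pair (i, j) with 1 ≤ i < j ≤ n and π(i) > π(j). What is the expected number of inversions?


Write X = Σ X_I over the C(276, 2) = 37950 pairs i < j, with X_I the indicator of one inversion.
There are 37950 indicators.
For each fixed pair i < j, the values π(i) and π(j) are two distinct elements of {1, …, 276} in uniformly random order; by symmetry P[π(i) > π(j)] = 1/2.
By linearity: E[X] = 37950 · (1/2) = C(276, 2) · (1/2) = 37950/2 = 18975 ≈ 18975.00000.

E[X] = 18975 = 18975.00000.


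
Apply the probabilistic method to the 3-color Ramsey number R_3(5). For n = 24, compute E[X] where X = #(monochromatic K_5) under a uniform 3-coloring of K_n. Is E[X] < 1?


E[X] = C(24, 5) · 3^{1 − 10} = 42504 · 3^{−9} = 42504/19683.
As a reduced fraction: E[X] = 14168/6561 ≈ 2.1594.
Is E[X] < 1? NO.
Since E[X] ≥ 1, the first-moment bound is inconclusive at n = 24; it does NOT by itself certify R_3(5) > 24.

E[X] = 14168/6561 ≈ 2.1594; E[X] ≥ 1; first-moment method inconclusive here.


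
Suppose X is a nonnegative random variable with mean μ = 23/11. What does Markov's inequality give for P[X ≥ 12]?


μ = E[X] = 23/11, a = 12.
Markov: P[X ≥ 12] ≤ μ/a = (23/11)/12 = 23/132.
Numerically: ≈ 0.174242.
(Since a = 12 > μ = 2.090909, the bound 23/132 is < 1 and informative.)

P[X ≥ 12] ≤ 23/132 ≈ 0.174242.


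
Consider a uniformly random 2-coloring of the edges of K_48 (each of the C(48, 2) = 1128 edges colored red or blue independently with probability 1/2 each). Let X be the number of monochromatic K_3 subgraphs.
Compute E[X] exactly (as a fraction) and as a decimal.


Let X = Σ_S X_S over the C(48, 3) = 17296 subsets S of size 3, where X_S = 1 if the K_3 on S is monochromatic.
For a fixed S, the K_3 on S has C(3, 2) = 3 edges. P[all 3 edges red] = (1/2)^3, and likewise for blue, so P[monochromatic] = 2·(1/2)^3 = 2^{1 − 3} = 1/4.
Summing: E[X] = C(48, 3) · 2^{1 − 3} = 17296 · 1/4 = 4324.
Numerically: E[X] ≈ 4324.0000.

E[X] = C(48,3)·2^(1−C(3,2)) = 4324 ≈ 4324.0000.


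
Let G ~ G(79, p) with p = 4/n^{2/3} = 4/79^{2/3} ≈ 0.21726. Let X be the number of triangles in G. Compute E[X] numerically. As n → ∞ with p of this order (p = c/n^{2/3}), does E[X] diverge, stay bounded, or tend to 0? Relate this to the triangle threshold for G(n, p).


Number of potential triangles: C(79, 3) = 79079.
Each occurs with probability p³ ≈ (0.21726)³ ≈ 1.0254767e-02.
By linearity: E[X] = C(79, 3)·p³ ≈ 79079 · 1.0254767e-02 ≈ 810.93671.
Since α = 2/3 < 1, p = c/n^{2/3} ≫ 1/n is above the triangle threshold p ~ 1/n. Asymptotically E[X] ~ (c³/6)·n^{3(1−α)} = (4³/6)·n^{1} → ∞; triangles are abundant w.h.p.

E[X] ≈ 810.93671; in regime p = Θ(1/n^{2/3}) E[X] diverges (above the triangle threshold p ~ 1/n).


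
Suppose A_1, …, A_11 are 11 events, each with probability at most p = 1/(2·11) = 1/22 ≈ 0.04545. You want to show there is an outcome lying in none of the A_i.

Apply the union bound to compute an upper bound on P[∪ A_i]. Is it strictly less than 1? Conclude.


Union bound: P[∪_{i=1}^{11} A_i] ≤ Σ_i P[A_i] ≤ 11·p = 11·(1/22) = 1/2.
Numerically: 1/2 ≈ 0.50000.
Is 1/2 < 1? YES.
Since P[∪ A_i] ≤ 1/2 < 1, the complement has P[∩ A_i^c] ≥ 1 − 1/2 = 1/2 > 0, so some outcome avoids every A_i.

11·p = 1/2 ≈ 0.50000; existence CERTIFIED by the union bound.


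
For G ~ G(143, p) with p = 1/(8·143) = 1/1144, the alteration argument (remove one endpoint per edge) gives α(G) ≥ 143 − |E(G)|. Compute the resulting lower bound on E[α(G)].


E[|E(G)|] = C(143, 2)·p = 10153 · (1/1144) = 71/8.
E[α(G)] ≥ n − E[|E(G)|] = 143 − 71/8 = 1073/8.
Numerically: ≈ 134.1250.
(This is only a lower bound; the true E[α(G)] may be larger.)

E[α(G)] ≥ 1073/8 ≈ 134.1250.


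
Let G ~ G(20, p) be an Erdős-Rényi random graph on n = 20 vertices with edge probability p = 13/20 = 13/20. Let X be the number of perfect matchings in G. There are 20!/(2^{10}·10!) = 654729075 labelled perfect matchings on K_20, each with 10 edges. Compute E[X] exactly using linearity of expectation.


K_20 has 20!/(2^{10}·10!) = 654729075 labelled perfect matchings.
For each such perfect matching H, let X_H = 1 if all 10 edges of H are present in G. Then P[X_H = 1] = p^{10} = (13/20)^{10} = 137858491849/10240000000000.
By linearity: E[X] = Σ_H E[X_H] = 654729075 · p^{10} = 654729075 · 137858491849/10240000000000 = 3610398513967632387/409600000000.
Numerically: E[X] ≈ 8.8144e+06.

E[X] = 654729075 · (13/20)^{10} = 3610398513967632387/409600000000 ≈ 8.8144e+06.


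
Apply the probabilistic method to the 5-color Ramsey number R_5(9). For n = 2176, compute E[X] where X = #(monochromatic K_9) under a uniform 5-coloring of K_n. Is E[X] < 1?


E[X] = C(2176, 9) · 5^{1 − 36} = 2964644298134342657641600 · 5^{−35} = 2964644298134342657641600/2910383045673370361328125.
As a reduced fraction: E[X] = 118585771925373706305664/116415321826934814453125 ≈ 1.0186.
Is E[X] < 1? NO.
Since E[X] ≥ 1, the first-moment bound is inconclusive at n = 2176; it does NOT by itself certify R_5(9) > 2176.

E[X] = 118585771925373706305664/116415321826934814453125 ≈ 1.0186; E[X] ≥ 1; first-moment method inconclusive here.


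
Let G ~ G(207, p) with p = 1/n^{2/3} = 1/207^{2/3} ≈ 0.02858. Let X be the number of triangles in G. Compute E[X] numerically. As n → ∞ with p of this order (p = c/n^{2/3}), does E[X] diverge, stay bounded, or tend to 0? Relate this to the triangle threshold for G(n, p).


Number of potential triangles: C(207, 3) = 1456935.
Each occurs with probability p³ ≈ (0.02858)³ ≈ 2.333777e-05.
By linearity: E[X] = C(207, 3)·p³ ≈ 1456935 · 2.333777e-05 ≈ 34.0016.
Since α = 2/3 < 1, p = c/n^{2/3} ≫ 1/n is above the triangle threshold p ~ 1/n. Asymptotically E[X] ~ (c³/6)·n^{3(1−α)} = (1³/6)·n^{1} → ∞; triangles are abundant w.h.p.

E[X] ≈ 34.0016; in regime p = Θ(1/n^{2/3}) E[X] diverges (above the triangle threshold p ~ 1/n).


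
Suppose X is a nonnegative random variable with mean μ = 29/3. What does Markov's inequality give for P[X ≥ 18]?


μ = E[X] = 29/3, a = 18.
Markov: P[X ≥ 18] ≤ μ/a = (29/3)/18 = 29/54.
Numerically: ≈ 0.537037.
(Since a = 18 > μ = 9.666667, the bound 29/54 is < 1 and informative.)

P[X ≥ 18] ≤ 29/54 ≈ 0.537037.
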